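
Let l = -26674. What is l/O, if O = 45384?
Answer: -13337/22692 ≈ -0.58774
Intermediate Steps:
l/O = -26674/45384 = -26674*1/45384 = -13337/22692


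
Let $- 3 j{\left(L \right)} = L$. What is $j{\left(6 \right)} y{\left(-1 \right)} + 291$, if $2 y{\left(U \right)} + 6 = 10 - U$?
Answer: $286$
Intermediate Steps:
$y{\left(U \right)} = 2 - \frac{U}{2}$ ($y{\left(U \right)} = -3 + \frac{10 - U}{2} = -3 - \left(-5 + \frac{U}{2}\right) = 2 - \frac{U}{2}$)
$j{\left(L \right)} = - \frac{L}{3}$
$j{\left(6 \right)} y{\left(-1 \right)} + 291 = \left(- \frac{1}{3}\right) 6 \left(2 - - \frac{1}{2}\right) + 291 = - 2 \left(2 + \frac{1}{2}\right) + 291 = \left(-2\right) \frac{5}{2} + 291 = -5 + 291 = 286$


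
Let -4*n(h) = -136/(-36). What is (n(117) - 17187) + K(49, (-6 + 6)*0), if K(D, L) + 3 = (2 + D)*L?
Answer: -309437/18 ≈ -17191.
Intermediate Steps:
K(D, L) = -3 + L*(2 + D) (K(D, L) = -3 + (2 + D)*L = -3 + L*(2 + D))
n(h) = -17/18 (n(h) = -(-34)/(-36) = -(-34)*(-1)/36 = -¼*34/9 = -17/18)
(n(117) - 17187) + K(49, (-6 + 6)*0) = (-17/18 - 17187) + (-3 + 2*((-6 + 6)*0) + 49*((-6 + 6)*0)) = -309383/18 + (-3 + 2*(0*0) + 49*(0*0)) = -309383/18 + (-3 + 2*0 + 49*0) = -309383/18 + (-3 + 0 + 0) = -309383/18 - 3 = -309437/18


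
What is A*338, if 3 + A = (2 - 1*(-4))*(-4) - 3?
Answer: -10140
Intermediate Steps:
A = -30 (A = -3 + ((2 - 1*(-4))*(-4) - 3) = -3 + ((2 + 4)*(-4) - 3) = -3 + (6*(-4) - 3) = -3 + (-24 - 3) = -3 - 27 = -30)
A*338 = -30*338 = -10140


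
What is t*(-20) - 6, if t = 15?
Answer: -306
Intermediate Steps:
t*(-20) - 6 = 15*(-20) - 6 = -300 - 6 = -306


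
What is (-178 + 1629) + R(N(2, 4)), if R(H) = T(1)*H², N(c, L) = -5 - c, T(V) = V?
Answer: 1500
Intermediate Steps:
R(H) = H² (R(H) = 1*H² = H²)
(-178 + 1629) + R(N(2, 4)) = (-178 + 1629) + (-5 - 1*2)² = 1451 + (-5 - 2)² = 1451 + (-7)² = 1451 + 49 = 1500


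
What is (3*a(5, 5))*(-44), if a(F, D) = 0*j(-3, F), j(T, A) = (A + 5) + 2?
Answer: 0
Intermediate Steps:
j(T, A) = 7 + A (j(T, A) = (5 + A) + 2 = 7 + A)
a(F, D) = 0 (a(F, D) = 0*(7 + F) = 0)
(3*a(5, 5))*(-44) = (3*0)*(-44) = 0*(-44) = 0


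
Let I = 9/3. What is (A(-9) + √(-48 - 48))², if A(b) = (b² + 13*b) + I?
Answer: 993 - 264*I*√6 ≈ 993.0 - 646.67*I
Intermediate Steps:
I = 3 (I = 9*(⅓) = 3)
A(b) = 3 + b² + 13*b (A(b) = (b² + 13*b) + 3 = 3 + b² + 13*b)
(A(-9) + √(-48 - 48))² = ((3 + (-9)² + 13*(-9)) + √(-48 - 48))² = ((3 + 81 - 117) + √(-96))² = (-33 + 4*I*√6)²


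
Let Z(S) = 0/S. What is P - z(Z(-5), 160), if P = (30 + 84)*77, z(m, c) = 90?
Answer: 8688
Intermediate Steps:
Z(S) = 0
P = 8778 (P = 114*77 = 8778)
P - z(Z(-5), 160) = 8778 - 1*90 = 8778 - 90 = 8688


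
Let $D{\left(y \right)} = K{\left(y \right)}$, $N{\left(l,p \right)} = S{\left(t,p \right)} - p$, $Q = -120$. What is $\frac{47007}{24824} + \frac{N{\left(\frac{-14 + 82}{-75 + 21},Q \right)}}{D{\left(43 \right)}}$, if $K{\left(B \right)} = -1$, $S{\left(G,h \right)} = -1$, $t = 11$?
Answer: $- \frac{2907049}{24824} \approx -117.11$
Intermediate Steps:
$N{\left(l,p \right)} = -1 - p$
$D{\left(y \right)} = -1$
$\frac{47007}{24824} + \frac{N{\left(\frac{-14 + 82}{-75 + 21},Q \right)}}{D{\left(43 \right)}} = \frac{47007}{24824} + \frac{-1 - -120}{-1} = 47007 \cdot \frac{1}{24824} + \left(-1 + 120\right) \left(-1\right) = \frac{47007}{24824} + 119 \left(-1\right) = \frac{47007}{24824} - 119 = - \frac{2907049}{24824}$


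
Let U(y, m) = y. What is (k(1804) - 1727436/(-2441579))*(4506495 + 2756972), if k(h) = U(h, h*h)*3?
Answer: 95990732986035528/2441579 ≈ 3.9315e+10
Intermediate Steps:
k(h) = 3*h (k(h) = h*3 = 3*h)
(k(1804) - 1727436/(-2441579))*(4506495 + 2756972) = (3*1804 - 1727436/(-2441579))*(4506495 + 2756972) = (5412 - 1727436*(-1/2441579))*7263467 = (5412 + 1727436/2441579)*7263467 = (13215552984/2441579)*7263467 = 95990732986035528/2441579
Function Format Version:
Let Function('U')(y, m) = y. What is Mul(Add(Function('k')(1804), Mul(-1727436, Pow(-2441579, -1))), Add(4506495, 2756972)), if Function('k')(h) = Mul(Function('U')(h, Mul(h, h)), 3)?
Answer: Rational(95990732986035528, 2441579) ≈ 3.9315e+10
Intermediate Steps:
Function('k')(h) = Mul(3, h) (Function('k')(h) = Mul(h, 3) = Mul(3, h))
Mul(Add(Function('k')(1804), Mul(-1727436, Pow(-2441579, -1))), Add(4506495, 2756972)) = Mul(Add(Mul(3, 1804), Mul(-1727436, Pow(-2441579, -1))), Add(4506495, 2756972)) = Mul(Add(5412, Mul(-1727436, Rational(-1, 2441579))), 7263467) = Mul(Add(5412, Rational(1727436, 2441579)), 7263467) = Mul(Rational(13215552984, 2441579), 7263467) = Rational(95990732986035528, 2441579)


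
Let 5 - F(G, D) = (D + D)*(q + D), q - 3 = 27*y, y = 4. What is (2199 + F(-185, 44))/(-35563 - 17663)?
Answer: 1906/8871 ≈ 0.21486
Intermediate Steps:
q = 111 (q = 3 + 27*4 = 3 + 108 = 111)
F(G, D) = 5 - 2*D*(111 + D) (F(G, D) = 5 - (D + D)*(111 + D) = 5 - 2*D*(111 + D))
(2199 + F(-185, 44))/(-35563 - 17663) = (2199 + (5 - 222*44 - 2*44²))/(-35563 - 17663) = (2199 + (5 - 9768 - 2*1936))/(-53226) = (2199 + (5 - 9768 - 3872))*(-1/53226) = (2199 - 13635)*(-1/53226) = -11436*(-1/53226) = 1906/8871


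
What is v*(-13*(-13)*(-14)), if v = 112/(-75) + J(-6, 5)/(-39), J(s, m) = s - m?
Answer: 214942/75 ≈ 2865.9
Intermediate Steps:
v = -1181/975 (v = 112/(-75) + (-6 - 1*5)/(-39) = 112*(-1/75) + (-6 - 5)*(-1/39) = -112/75 - 11*(-1/39) = -112/75 + 11/39 = -1181/975 ≈ -1.2113)
v*(-13*(-13)*(-14)) = -1181*(-13*(-13))*(-14)/975 = -15353*(-14)/75 = -1181/975*(-2366) = 214942/75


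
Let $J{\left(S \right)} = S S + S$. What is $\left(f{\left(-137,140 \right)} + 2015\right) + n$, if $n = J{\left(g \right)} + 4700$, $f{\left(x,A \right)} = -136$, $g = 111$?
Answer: $19011$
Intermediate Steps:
$J{\left(S \right)} = S + S^{2}$ ($J{\left(S \right)} = S^{2} + S = S + S^{2}$)
$n = 17132$ ($n = 111 \left(1 + 111\right) + 4700 = 111 \cdot 112 + 4700 = 12432 + 4700 = 17132$)
$\left(f{\left(-137,140 \right)} + 2015\right) + n = \left(-136 + 2015\right) + 17132 = 1879 + 17132 = 19011$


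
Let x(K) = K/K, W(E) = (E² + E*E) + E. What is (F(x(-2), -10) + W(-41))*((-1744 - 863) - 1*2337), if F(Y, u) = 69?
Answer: -16760160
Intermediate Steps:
W(E) = E + 2*E² (W(E) = (E² + E²) + E = 2*E² + E = E + 2*E²)
x(K) = 1
(F(x(-2), -10) + W(-41))*((-1744 - 863) - 1*2337) = (69 - 41*(1 + 2*(-41)))*((-1744 - 863) - 1*2337) = (69 - 41*(1 - 82))*(-2607 - 2337) = (69 - 41*(-81))*(-4944) = (69 + 3321)*(-4944) = 3390*(-4944) = -16760160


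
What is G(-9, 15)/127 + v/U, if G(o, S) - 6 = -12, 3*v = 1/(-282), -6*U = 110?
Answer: -92933/1969770 ≈ -0.047180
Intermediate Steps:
U = -55/3 (U = -⅙*110 = -55/3 ≈ -18.333)
v = -1/846 (v = (⅓)/(-282) = (⅓)*(-1/282) = -1/846 ≈ -0.0011820)
G(o, S) = -6 (G(o, S) = 6 - 12 = -6)
G(-9, 15)/127 + v/U = -6/127 - 1/(846*(-55/3)) = -6*1/127 - 1/846*(-3/55) = -6/127 + 1/15510 = -92933/1969770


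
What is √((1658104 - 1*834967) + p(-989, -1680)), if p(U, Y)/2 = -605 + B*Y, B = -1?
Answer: √825287 ≈ 908.45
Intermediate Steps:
p(U, Y) = -1210 - 2*Y (p(U, Y) = 2*(-605 - Y) = -1210 - 2*Y)
√((1658104 - 1*834967) + p(-989, -1680)) = √((1658104 - 1*834967) + (-1210 - 2*(-1680))) = √((1658104 - 834967) + (-1210 + 3360)) = √(823137 + 2150) = √825287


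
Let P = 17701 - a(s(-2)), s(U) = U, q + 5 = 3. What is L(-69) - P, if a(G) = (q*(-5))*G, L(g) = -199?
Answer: -17920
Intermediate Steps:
q = -2 (q = -5 + 3 = -2)
a(G) = 10*G (a(G) = (-2*(-5))*G = 10*G)
P = 17721 (P = 17701 - 10*(-2) = 17701 - 1*(-20) = 17701 + 20 = 17721)
L(-69) - P = -199 - 1*17721 = -199 - 17721 = -17920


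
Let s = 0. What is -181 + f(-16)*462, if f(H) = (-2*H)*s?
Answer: -181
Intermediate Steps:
f(H) = 0 (f(H) = -2*H*0 = 0)
-181 + f(-16)*462 = -181 + 0*462 = -181 + 0 = -181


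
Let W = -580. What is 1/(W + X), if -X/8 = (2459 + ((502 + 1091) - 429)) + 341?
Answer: -1/32292 ≈ -3.0967e-5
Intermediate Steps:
X = -31712 (X = -8*((2459 + ((502 + 1091) - 429)) + 341) = -8*((2459 + (1593 - 429)) + 341) = -8*((2459 + 1164) + 341) = -8*(3623 + 341) = -8*3964 = -31712)
1/(W + X) = 1/(-580 - 31712) = 1/(-32292) = -1/32292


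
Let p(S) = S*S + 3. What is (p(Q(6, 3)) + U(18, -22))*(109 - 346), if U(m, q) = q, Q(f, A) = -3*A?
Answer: -14694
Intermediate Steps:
p(S) = 3 + S**2 (p(S) = S**2 + 3 = 3 + S**2)
(p(Q(6, 3)) + U(18, -22))*(109 - 346) = ((3 + (-3*3)**2) - 22)*(109 - 346) = ((3 + (-9)**2) - 22)*(-237) = ((3 + 81) - 22)*(-237) = (84 - 22)*(-237) = 62*(-237) = -14694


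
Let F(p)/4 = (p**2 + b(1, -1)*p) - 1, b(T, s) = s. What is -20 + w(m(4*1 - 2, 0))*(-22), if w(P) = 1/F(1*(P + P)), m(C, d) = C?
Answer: -41/2 ≈ -20.500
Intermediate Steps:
F(p) = -4 - 4*p + 4*p**2 (F(p) = 4*((p**2 - p) - 1) = 4*(-1 + p**2 - p) = -4 - 4*p + 4*p**2)
w(P) = 1/(-4 - 8*P + 16*P**2) (w(P) = 1/(-4 - 4*(P + P) + 4*(1*(P + P))**2) = 1/(-4 - 4*2*P + 4*(1*(2*P))**2) = 1/(-4 - 8*P + 4*(2*P)**2) = 1/(-4 - 8*P + 4*(4*P**2)) = 1/(-4 - 8*P + 16*P**2))
-20 + w(m(4*1 - 2, 0))*(-22) = -20 + (1/(4*(-1 - 2*(4*1 - 2) + 4*(4*1 - 2)**2)))*(-22) = -20 + (1/(4*(-1 - 2*(4 - 2) + 4*(4 - 2)**2)))*(-22) = -20 + (1/(4*(-1 - 2*2 + 4*2**2)))*(-22) = -20 + (1/(4*(-1 - 4 + 4*4)))*(-22) = -20 + (1/(4*(-1 - 4 + 16)))*(-22) = -20 + ((1/4)/11)*(-22) = -20 + ((1/4)*(1/11))*(-22) = -20 + (1/44)*(-22) = -20 - 1/2 = -41/2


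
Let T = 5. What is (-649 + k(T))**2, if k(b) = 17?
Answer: 399424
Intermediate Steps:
(-649 + k(T))**2 = (-649 + 17)**2 = (-632)**2 = 399424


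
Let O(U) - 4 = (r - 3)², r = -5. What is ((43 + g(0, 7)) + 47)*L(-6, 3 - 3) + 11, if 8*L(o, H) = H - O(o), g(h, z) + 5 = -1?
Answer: -703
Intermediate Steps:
g(h, z) = -6 (g(h, z) = -5 - 1 = -6)
O(U) = 68 (O(U) = 4 + (-5 - 3)² = 4 + (-8)² = 4 + 64 = 68)
L(o, H) = -17/2 + H/8 (L(o, H) = (H - 1*68)/8 = (H - 68)/8 = (-68 + H)/8 = -17/2 + H/8)
((43 + g(0, 7)) + 47)*L(-6, 3 - 3) + 11 = ((43 - 6) + 47)*(-17/2 + (3 - 3)/8) + 11 = (37 + 47)*(-17/2 + (⅛)*0) + 11 = 84*(-17/2 + 0) + 11 = 84*(-17/2) + 11 = -714 + 11 = -703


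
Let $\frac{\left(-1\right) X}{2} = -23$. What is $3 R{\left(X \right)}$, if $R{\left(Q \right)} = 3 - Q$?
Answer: $-129$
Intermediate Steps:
$X = 46$ ($X = \left(-2\right) \left(-23\right) = 46$)
$3 R{\left(X \right)} = 3 \left(3 - 46\right) = 3 \left(-43\right) = -129$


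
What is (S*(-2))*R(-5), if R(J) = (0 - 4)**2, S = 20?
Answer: -640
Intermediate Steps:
R(J) = 16 (R(J) = (-4)**2 = 16)
(S*(-2))*R(-5) = (20*(-2))*16 = -40*16 = -640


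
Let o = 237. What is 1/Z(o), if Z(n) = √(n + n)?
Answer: √474/474 ≈ 0.045932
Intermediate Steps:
Z(n) = √2*√n (Z(n) = √(2*n) = √2*√n)
1/Z(o) = 1/(√2*√237) = 1/(√474) = √474/474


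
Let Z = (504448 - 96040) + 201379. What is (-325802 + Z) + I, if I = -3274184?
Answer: -2990199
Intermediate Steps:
Z = 609787 (Z = 408408 + 201379 = 609787)
(-325802 + Z) + I = (-325802 + 609787) - 3274184 = 283985 - 3274184 = -2990199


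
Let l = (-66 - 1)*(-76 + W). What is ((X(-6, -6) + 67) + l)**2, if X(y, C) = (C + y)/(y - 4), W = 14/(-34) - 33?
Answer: 395511436609/7225 ≈ 5.4742e+7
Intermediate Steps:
W = -568/17 (W = 14*(-1/34) - 33 = -7/17 - 33 = -568/17 ≈ -33.412)
X(y, C) = (C + y)/(-4 + y)
l = 124620/17 (l = (-66 - 1)*(-76 - 568/17) = -67*(-1860/17) = 124620/17 ≈ 7330.6)
((X(-6, -6) + 67) + l)**2 = (((-6 - 6)/(-4 - 6) + 67) + 124620/17)**2 = ((-12/(-10) + 67) + 124620/17)**2 = ((-1/10*(-12) + 67) + 124620/17)**2 = ((6/5 + 67) + 124620/17)**2 = (341/5 + 124620/17)**2 = (628897/85)**2 = 395511436609/7225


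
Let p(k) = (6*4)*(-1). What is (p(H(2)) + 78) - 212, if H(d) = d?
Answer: -158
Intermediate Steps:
p(k) = -24 (p(k) = 24*(-1) = -24)
(p(H(2)) + 78) - 212 = (-24 + 78) - 212 = 54 - 212 = -158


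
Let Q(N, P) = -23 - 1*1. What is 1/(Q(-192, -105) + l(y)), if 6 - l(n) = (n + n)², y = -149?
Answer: -1/88822 ≈ -1.1258e-5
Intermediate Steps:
Q(N, P) = -24 (Q(N, P) = -23 - 1 = -24)
l(n) = 6 - 4*n² (l(n) = 6 - (n + n)² = 6 - (2*n)² = 6 - 4*n²)
1/(Q(-192, -105) + l(y)) = 1/(-24 + (6 - 4*(-149)²)) = 1/(-24 + (6 - 4*22201)) = 1/(-24 + (6 - 88804)) = 1/(-24 - 88798) = 1/(-88822) = -1/88822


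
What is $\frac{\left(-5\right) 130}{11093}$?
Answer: $- \frac{650}{11093} \approx -0.058596$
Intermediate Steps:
$\frac{\left(-5\right) 130}{11093} = \left(-650\right) \frac{1}{11093} = - \frac{650}{11093}$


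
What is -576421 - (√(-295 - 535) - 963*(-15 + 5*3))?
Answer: -576421 - I*√830 ≈ -5.7642e+5 - 28.81*I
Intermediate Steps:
-576421 - (√(-295 - 535) - 963*(-15 + 5*3)) = -576421 - (√(-830) - 963*(-15 + 15)) = -576421 - (I*√830 - 963*0) = -576421 - (I*√830 + 0) = -576421 - I*√830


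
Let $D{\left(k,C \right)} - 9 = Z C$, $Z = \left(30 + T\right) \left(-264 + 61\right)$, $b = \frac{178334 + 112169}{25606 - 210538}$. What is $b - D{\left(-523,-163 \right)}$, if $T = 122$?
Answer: $- \frac{930122626987}{184932} \approx -5.0295 \cdot 10^{6}$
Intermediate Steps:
$b = - \frac{290503}{184932}$ ($b = \frac{290503}{-184932} = 290503 \left(- \frac{1}{184932}\right) = - \frac{290503}{184932} \approx -1.5709$)
$Z = -30856$ ($Z = \left(30 + 122\right) \left(-264 + 61\right) = 152 \left(-203\right) = -30856$)
$D{\left(k,C \right)} = 9 - 30856 C$
$b - D{\left(-523,-163 \right)} = - \frac{290503}{184932} - \left(9 - -5029528\right) = - \frac{290503}{184932} - \left(9 + 5029528\right) = - \frac{290503}{184932} - 5029537 = - \frac{930122626987}{184932}$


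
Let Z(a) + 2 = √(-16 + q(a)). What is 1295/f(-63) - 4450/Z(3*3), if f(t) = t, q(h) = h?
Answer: 78065/99 + 4450*I*√7/11 ≈ 788.54 + 1070.3*I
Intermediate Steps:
Z(a) = -2 + √(-16 + a)
1295/f(-63) - 4450/Z(3*3) = 1295/(-63) - 4450/(-2 + √(-16 + 3*3)) = 1295*(-1/63) - 4450/(-2 + √(-16 + 9)) = -185/9 - 4450/(-2 + √(-7)) = -185/9 - 4450/(-2 + I*√7)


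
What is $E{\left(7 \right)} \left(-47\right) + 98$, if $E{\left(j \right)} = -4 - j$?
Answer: $615$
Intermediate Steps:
$E{\left(7 \right)} \left(-47\right) + 98 = \left(-4 - 7\right) \left(-47\right) + 98 = \left(-11\right) \left(-47\right) + 98 = 517 + 98 = 615$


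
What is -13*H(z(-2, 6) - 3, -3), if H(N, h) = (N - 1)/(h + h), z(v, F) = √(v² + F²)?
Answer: -26/3 + 13*√10/3 ≈ 5.0365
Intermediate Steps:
z(v, F) = √(F² + v²)
H(N, h) = (-1 + N)/(2*h) (H(N, h) = (-1 + N)/((2*h)) = (-1 + N)*(1/(2*h)) = (-1 + N)/(2*h))
-13*H(z(-2, 6) - 3, -3) = -13*(-1 + (√(6² + (-2)²) - 3))/(2*(-3)) = -13*(-1)*(-1 + (√(36 + 4) - 3))/(2*3) = -13*(-1)*(-1 + (√40 - 3))/(2*3) = -13*(-1)*(-1 + (2*√10 - 3))/(2*3) = -13*(-1)*(-1 + (-3 + 2*√10))/(2*3) = -13*(-1)*(-4 + 2*√10)/(2*3) = -13*(⅔ - √10/3) = -26/3 + 13*√10/3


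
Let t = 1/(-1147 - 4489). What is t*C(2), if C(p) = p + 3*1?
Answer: -5/5636 ≈ -0.00088715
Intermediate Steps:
C(p) = 3 + p (C(p) = p + 3 = 3 + p)
t = -1/5636 (t = 1/(-5636) = -1/5636 ≈ -0.00017743)
t*C(2) = -(3 + 2)/5636 = -1/5636*5 = -5/5636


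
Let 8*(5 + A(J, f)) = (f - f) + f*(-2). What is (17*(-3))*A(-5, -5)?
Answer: 765/4 ≈ 191.25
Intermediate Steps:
A(J, f) = -5 - f/4 (A(J, f) = -5 + ((f - f) + f*(-2))/8 = -5 + (0 - 2*f)/8 = -5 + (-2*f)/8 = -5 - f/4)
(17*(-3))*A(-5, -5) = (17*(-3))*(-5 - ¼*(-5)) = -51*(-5 + 5/4) = -51*(-15/4) = 765/4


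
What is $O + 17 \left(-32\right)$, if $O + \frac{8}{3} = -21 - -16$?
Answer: $- \frac{1655}{3} \approx -551.67$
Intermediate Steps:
$O = - \frac{23}{3}$ ($O = - \frac{8}{3} - 5 = - \frac{23}{3} \approx -7.6667$)
$O + 17 \left(-32\right) = - \frac{23}{3} + 17 \left(-32\right) = - \frac{23}{3} - 544 = - \frac{1655}{3}$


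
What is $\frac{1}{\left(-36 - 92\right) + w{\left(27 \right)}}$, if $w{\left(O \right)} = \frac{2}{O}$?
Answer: $- \frac{27}{3454} \approx -0.007817$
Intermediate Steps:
$\frac{1}{\left(-36 - 92\right) + w{\left(27 \right)}} = \frac{1}{\left(-36 - 92\right) + \frac{2}{27}} = \frac{1}{\left(-36 - 92\right) + 2 \cdot \frac{1}{27}} = \frac{1}{-128 + \frac{2}{27}} = \frac{1}{- \frac{3454}{27}} = - \frac{27}{3454}$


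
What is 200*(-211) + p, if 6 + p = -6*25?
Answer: -42356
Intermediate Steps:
p = -156 (p = -6 - 6*25 = -6 - 150 = -156)
200*(-211) + p = 200*(-211) - 156 = -42200 - 156 = -42356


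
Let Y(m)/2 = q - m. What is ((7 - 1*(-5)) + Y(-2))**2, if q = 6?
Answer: 784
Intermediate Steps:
Y(m) = 12 - 2*m (Y(m) = 2*(6 - m) = 12 - 2*m)
((7 - 1*(-5)) + Y(-2))**2 = ((7 - 1*(-5)) + (12 - 2*(-2)))**2 = ((7 + 5) + (12 + 4))**2 = (12 + 16)**2 = 28**2 = 784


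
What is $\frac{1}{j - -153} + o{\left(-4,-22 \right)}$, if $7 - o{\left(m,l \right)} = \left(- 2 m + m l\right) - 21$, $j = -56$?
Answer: $- \frac{6595}{97} \approx -67.99$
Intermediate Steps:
$o{\left(m,l \right)} = 28 + 2 m - l m$ ($o{\left(m,l \right)} = 7 - \left(\left(- 2 m + m l\right) - 21\right) = 7 - \left(\left(- 2 m + l m\right) - 21\right) = 7 - \left(-21 - 2 m + l m\right) = 7 + \left(21 + 2 m - l m\right) = 28 + 2 m - l m$)
$\frac{1}{j - -153} + o{\left(-4,-22 \right)} = \frac{1}{-56 - -153} + \left(28 + 2 \left(-4\right) - \left(-22\right) \left(-4\right)\right) = \frac{1}{-56 + 153} - 68 = \frac{1}{97} - 68 = - \frac{6595}{97}$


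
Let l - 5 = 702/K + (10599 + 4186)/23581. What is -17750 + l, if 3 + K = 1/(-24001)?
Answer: -15262973641051/848963162 ≈ -17978.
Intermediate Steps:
K = -72004/24001 (K = -3 + 1/(-24001) = -3 - 1/24001 = -72004/24001 ≈ -3.0000)
l = -193877515551/848963162 (l = 5 + (702/(-72004/24001) + (10599 + 4186)/23581) = 5 + (702*(-24001/72004) + 14785*(1/23581)) = 5 + (-8424351/36002 + 14785/23581) = 5 - 198122331361/848963162 = -193877515551/848963162 ≈ -228.37)
-17750 + l = -17750 - 193877515551/848963162 = -15262973641051/848963162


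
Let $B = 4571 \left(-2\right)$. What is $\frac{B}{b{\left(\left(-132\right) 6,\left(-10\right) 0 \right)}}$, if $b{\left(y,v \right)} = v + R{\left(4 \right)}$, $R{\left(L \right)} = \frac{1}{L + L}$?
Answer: $-73136$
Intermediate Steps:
$R{\left(L \right)} = \frac{1}{2 L}$
$B = -9142$
$b{\left(y,v \right)} = \frac{1}{8} + v$ ($b{\left(y,v \right)} = v + \frac{1}{2 \cdot 4} = v + \frac{1}{2} \cdot \frac{1}{4} = v + \frac{1}{8} = \frac{1}{8} + v$)
$\frac{B}{b{\left(\left(-132\right) 6,\left(-10\right) 0 \right)}} = - \frac{9142}{\frac{1}{8} - 0} = - \frac{9142}{\frac{1}{8} + 0} = - 9142 \frac{1}{\frac{1}{8}} = \left(-9142\right) 8 = -73136$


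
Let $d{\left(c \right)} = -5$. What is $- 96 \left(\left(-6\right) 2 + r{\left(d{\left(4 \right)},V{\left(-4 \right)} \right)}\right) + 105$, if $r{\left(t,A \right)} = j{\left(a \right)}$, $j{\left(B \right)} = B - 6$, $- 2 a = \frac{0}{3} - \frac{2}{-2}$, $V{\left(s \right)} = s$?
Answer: $1881$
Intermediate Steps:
$a = - \frac{1}{2}$ ($a = - \frac{\frac{0}{3} - \frac{2}{-2}}{2} = - \frac{0 \cdot \frac{1}{3} - -1}{2} = - \frac{0 + 1}{2} = \left(- \frac{1}{2}\right) 1 = - \frac{1}{2} \approx -0.5$)
$j{\left(B \right)} = -6 + B$ ($j{\left(B \right)} = B - 6 = -6 + B$)
$r{\left(t,A \right)} = - \frac{13}{2}$ ($r{\left(t,A \right)} = -6 - \frac{1}{2} = - \frac{13}{2}$)
$- 96 \left(\left(-6\right) 2 + r{\left(d{\left(4 \right)},V{\left(-4 \right)} \right)}\right) + 105 = - 96 \left(\left(-6\right) 2 - \frac{13}{2}\right) + 105 = - 96 \left(-12 - \frac{13}{2}\right) + 105 = \left(-96\right) \left(- \frac{37}{2}\right) + 105 = 1776 + 105 = 1881$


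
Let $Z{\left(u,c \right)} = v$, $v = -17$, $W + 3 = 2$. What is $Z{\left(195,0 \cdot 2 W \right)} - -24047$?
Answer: $24030$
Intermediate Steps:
$W = -1$ ($W = -3 + 2 = -1$)
$Z{\left(u,c \right)} = -17$
$Z{\left(195,0 \cdot 2 W \right)} - -24047 = -17 - -24047 = -17 + 24047 = 24030$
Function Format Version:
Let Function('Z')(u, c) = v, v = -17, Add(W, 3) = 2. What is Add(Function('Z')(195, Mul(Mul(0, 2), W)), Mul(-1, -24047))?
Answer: 24030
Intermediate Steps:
W = -1 (W = Add(-3, 2) = -1)
Function('Z')(u, c) = -17
Add(Function('Z')(195, Mul(Mul(0, 2), W)), Mul(-1, -24047)) = Add(-17, Mul(-1, -24047)) = Add(-17, 24047) = 24030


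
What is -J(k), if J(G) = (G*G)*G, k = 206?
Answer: -8741816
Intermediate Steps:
J(G) = G**3 (J(G) = G**2*G = G**3)
-J(k) = -1*206**3 = -1*8741816 = -8741816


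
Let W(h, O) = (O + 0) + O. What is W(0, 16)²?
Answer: 1024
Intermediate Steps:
W(h, O) = 2*O (W(h, O) = O + O = 2*O)
W(0, 16)² = (2*16)² = 32² = 1024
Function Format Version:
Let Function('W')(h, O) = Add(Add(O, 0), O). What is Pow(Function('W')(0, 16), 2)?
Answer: 1024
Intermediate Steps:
Function('W')(h, O) = Mul(2, O) (Function('W')(h, O) = Add(O, O) = Mul(2, O))
Pow(Function('W')(0, 16), 2) = Pow(Mul(2, 16), 2) = Pow(32, 2) = 1024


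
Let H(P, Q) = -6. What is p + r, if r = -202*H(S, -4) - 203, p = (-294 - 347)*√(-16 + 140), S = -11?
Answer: 1009 - 1282*√31 ≈ -6128.9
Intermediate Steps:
p = -1282*√31 ≈ -7137.9
r = 1009 (r = -202*(-6) - 203 = 1212 - 203 = 1009)
p + r = -1282*√31 + 1009 = 1009 - 1282*√31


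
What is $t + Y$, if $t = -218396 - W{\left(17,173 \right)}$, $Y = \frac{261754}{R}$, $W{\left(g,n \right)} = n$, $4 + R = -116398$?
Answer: $- \frac{12721065246}{58201} \approx -2.1857 \cdot 10^{5}$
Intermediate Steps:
$R = -116402$ ($R = -4 - 116398 = -116402$)
$Y = - \frac{130877}{58201}$ ($Y = \frac{261754}{-116402} = 261754 \left(- \frac{1}{116402}\right) = - \frac{130877}{58201} \approx -2.2487$)
$t = -218569$ ($t = -218396 - 173 = -218569$)
$t + Y = -218569 - \frac{130877}{58201} = - \frac{12721065246}{58201}$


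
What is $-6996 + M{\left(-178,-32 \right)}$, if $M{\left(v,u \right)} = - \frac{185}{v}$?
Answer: $- \frac{1245103}{178} \approx -6995.0$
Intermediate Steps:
$-6996 + M{\left(-178,-32 \right)} = -6996 - \frac{185}{-178} = -6996 - - \frac{185}{178} = -6996 + \frac{185}{178} = - \frac{1245103}{178}$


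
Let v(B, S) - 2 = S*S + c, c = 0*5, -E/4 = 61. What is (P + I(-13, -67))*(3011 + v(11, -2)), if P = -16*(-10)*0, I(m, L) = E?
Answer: -736148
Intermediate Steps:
E = -244 (E = -4*61 = -244)
c = 0
I(m, L) = -244
P = 0 (P = 160*0 = 0)
v(B, S) = 2 + S**2 (v(B, S) = 2 + (S*S + 0) = 2 + (S**2 + 0) = 2 + S**2)
(P + I(-13, -67))*(3011 + v(11, -2)) = (0 - 244)*(3011 + (2 + (-2)**2)) = -244*(3011 + (2 + 4)) = -244*(3011 + 6) = -244*3017 = -736148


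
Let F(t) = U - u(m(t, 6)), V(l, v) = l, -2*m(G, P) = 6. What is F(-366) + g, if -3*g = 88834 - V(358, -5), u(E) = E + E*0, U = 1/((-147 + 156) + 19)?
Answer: -825691/28 ≈ -29489.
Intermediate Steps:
m(G, P) = -3 (m(G, P) = -½*6 = -3)
U = 1/28 (U = 1/(9 + 19) = 1/28 ≈ 0.035714)
u(E) = E (u(E) = E + 0 = E)
g = -29492 (g = -(88834 - 1*358)/3 = -(88834 - 358)/3 = -⅓*88476 = -29492)
F(t) = 85/28 (F(t) = 1/28 - 1*(-3) = 1/28 + 3 = 85/28)
F(-366) + g = 85/28 - 29492 = -825691/28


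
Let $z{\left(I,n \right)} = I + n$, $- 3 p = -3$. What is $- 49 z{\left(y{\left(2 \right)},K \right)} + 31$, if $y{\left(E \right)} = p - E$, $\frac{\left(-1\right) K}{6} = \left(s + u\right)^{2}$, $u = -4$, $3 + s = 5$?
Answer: $1256$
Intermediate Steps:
$s = 2$ ($s = -3 + 5 = 2$)
$p = 1$ ($p = \left(- \frac{1}{3}\right) \left(-3\right) = 1$)
$K = -24$ ($K = - 6 \left(2 - 4\right)^{2} = - 6 \left(-2\right)^{2} = \left(-6\right) 4 = -24$)
$y{\left(E \right)} = 1 - E$
$- 49 z{\left(y{\left(2 \right)},K \right)} + 31 = - 49 \left(\left(1 - 2\right) - 24\right) + 31 = - 49 \left(-1 - 24\right) + 31 = \left(-49\right) \left(-25\right) + 31 = 1225 + 31 = 1256$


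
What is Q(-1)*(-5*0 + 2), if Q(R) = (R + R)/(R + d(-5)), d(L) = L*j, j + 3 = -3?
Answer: -4/29 ≈ -0.13793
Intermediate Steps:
j = -6 (j = -3 - 3 = -6)
d(L) = -6*L (d(L) = L*(-6) = -6*L)
Q(R) = 2*R/(30 + R) (Q(R) = (R + R)/(R - 6*(-5)) = (2*R)/(R + 30) = (2*R)/(30 + R) = 2*R/(30 + R))
Q(-1)*(-5*0 + 2) = (2*(-1)/(30 - 1))*(-5*0 + 2) = (2*(-1)/29)*(0 + 2) = (2*(-1)*(1/29))*2 = -2/29*2 = -4/29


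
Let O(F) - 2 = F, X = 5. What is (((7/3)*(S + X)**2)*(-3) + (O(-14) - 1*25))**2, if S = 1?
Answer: 83521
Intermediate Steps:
O(F) = 2 + F
(((7/3)*(S + X)**2)*(-3) + (O(-14) - 1*25))**2 = (((7/3)*(1 + 5)**2)*(-3) + ((2 - 14) - 1*25))**2 = (((7*(1/3))*6**2)*(-3) + (-12 - 25))**2 = (((7/3)*36)*(-3) - 37)**2 = (84*(-3) - 37)**2 = (-252 - 37)**2 = (-289)**2 = 83521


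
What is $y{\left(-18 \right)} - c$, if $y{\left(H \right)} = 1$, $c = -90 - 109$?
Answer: $200$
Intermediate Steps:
$c = -199$ ($c = -90 - 109 = -199$)
$y{\left(-18 \right)} - c = 1 - -199 = 1 + 199 = 200$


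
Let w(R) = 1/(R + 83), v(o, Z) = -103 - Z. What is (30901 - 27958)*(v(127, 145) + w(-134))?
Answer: -12408669/17 ≈ -7.2992e+5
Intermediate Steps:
w(R) = 1/(83 + R)
(30901 - 27958)*(v(127, 145) + w(-134)) = (30901 - 27958)*((-103 - 1*145) + 1/(83 - 134)) = 2943*((-103 - 145) + 1/(-51)) = 2943*(-248 - 1/51) = 2943*(-12649/51) = -12408669/17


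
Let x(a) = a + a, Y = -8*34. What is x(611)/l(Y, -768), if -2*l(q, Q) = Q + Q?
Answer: 611/384 ≈ 1.5911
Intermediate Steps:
Y = -272
x(a) = 2*a
l(q, Q) = -Q (l(q, Q) = -(Q + Q)/2 = -Q)
x(611)/l(Y, -768) = (2*611)/((-1*(-768))) = 1222/768 = 1222*(1/768) = 611/384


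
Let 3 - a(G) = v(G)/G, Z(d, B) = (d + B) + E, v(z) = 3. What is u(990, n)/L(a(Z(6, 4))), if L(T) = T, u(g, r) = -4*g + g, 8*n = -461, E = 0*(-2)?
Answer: -1100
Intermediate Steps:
E = 0
Z(d, B) = B + d (Z(d, B) = (d + B) + 0 = (B + d) + 0 = B + d)
n = -461/8 (n = (⅛)*(-461) = -461/8 ≈ -57.625)
u(g, r) = -3*g
a(G) = 3 - 3/G
u(990, n)/L(a(Z(6, 4))) = (-3*990)/(3 - 3/(4 + 6)) = -2970/(3 - 3/10) = -2970/27/10 = -2970*10/27 = -1100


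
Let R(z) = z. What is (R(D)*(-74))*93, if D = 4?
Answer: -27528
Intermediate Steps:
(R(D)*(-74))*93 = (4*(-74))*93 = -296*93 = -27528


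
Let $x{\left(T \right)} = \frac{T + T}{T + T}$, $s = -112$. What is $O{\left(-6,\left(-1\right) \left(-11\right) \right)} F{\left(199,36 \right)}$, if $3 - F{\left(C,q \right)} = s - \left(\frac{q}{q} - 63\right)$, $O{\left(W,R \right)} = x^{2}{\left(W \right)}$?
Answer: $53$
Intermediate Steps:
$x{\left(T \right)} = 1$ ($x{\left(T \right)} = \frac{2 T}{2 T} = 2 T \frac{1}{2 T} = 1$)
$O{\left(W,R \right)} = 1$ ($O{\left(W,R \right)} = 1^{2} = 1$)
$F{\left(C,q \right)} = 53$ ($F{\left(C,q \right)} = 3 - \left(-112 - \left(\frac{q}{q} - 63\right)\right) = 3 - \left(-112 - \left(1 - 63\right)\right) = 3 - \left(-112 - -62\right) = 3 - \left(-112 + 62\right) = 3 - -50 = 3 + 50 = 53$)
$O{\left(-6,\left(-1\right) \left(-11\right) \right)} F{\left(199,36 \right)} = 1 \cdot 53 = 53$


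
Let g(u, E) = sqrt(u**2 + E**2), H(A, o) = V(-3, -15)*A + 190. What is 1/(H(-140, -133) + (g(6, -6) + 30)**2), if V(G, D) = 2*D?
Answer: 2681/14245922 - 90*sqrt(2)/7122961 ≈ 0.00017033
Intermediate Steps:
H(A, o) = 190 - 30*A (H(A, o) = (2*(-15))*A + 190 = -30*A + 190 = 190 - 30*A)
g(u, E) = sqrt(E**2 + u**2)
1/(H(-140, -133) + (g(6, -6) + 30)**2) = 1/((190 - 30*(-140)) + (sqrt((-6)**2 + 6**2) + 30)**2) = 1/((190 + 4200) + (sqrt(36 + 36) + 30)**2) = 1/(4390 + (sqrt(72) + 30)**2) = 1/(4390 + (6*sqrt(2) + 30)**2) = 1/(4390 + (30 + 6*sqrt(2))**2)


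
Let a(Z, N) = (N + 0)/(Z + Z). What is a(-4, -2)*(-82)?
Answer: -41/2 ≈ -20.500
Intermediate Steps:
a(Z, N) = N/(2*Z) (a(Z, N) = N/((2*Z)) = N*(1/(2*Z)) = N/(2*Z))
a(-4, -2)*(-82) = ((1/2)*(-2)/(-4))*(-82) = ((1/2)*(-2)*(-1/4))*(-82) = (1/4)*(-82) = -41/2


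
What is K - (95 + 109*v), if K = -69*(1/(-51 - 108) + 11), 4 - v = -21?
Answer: -189664/53 ≈ -3578.6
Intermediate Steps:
v = 25 (v = 4 - 1*(-21) = 4 + 21 = 25)
K = -40204/53 (K = -69*(1/(-159) + 11) = -69*(-1/159 + 11) = -69*1748/159 = -40204/53 ≈ -758.57)
K - (95 + 109*v) = -40204/53 - (95 + 109*25) = -40204/53 - (95 + 2725) = -40204/53 - 1*2820 = -40204/53 - 2820 = -189664/53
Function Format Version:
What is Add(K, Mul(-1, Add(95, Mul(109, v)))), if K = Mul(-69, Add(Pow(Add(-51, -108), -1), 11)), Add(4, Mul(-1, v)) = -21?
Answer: Rational(-189664, 53) ≈ -3578.6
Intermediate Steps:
v = 25 (v = Add(4, Mul(-1, -21)) = Add(4, 21) = 25)
K = Rational(-40204, 53) (K = Mul(-69, Add(Pow(-159, -1), 11)) = Mul(-69, Add(Rational(-1, 159), 11)) = Mul(-69, Rational(1748, 159)) = Rational(-40204, 53) ≈ -758.57)
Add(K, Mul(-1, Add(95, Mul(109, v)))) = Add(Rational(-40204, 53), Mul(-1, Add(95, Mul(109, 25)))) = Add(Rational(-40204, 53), Mul(-1, Add(95, 2725))) = Add(Rational(-40204, 53), Mul(-1, 2820)) = Add(Rational(-40204, 53), -2820) = Rational(-189664, 53)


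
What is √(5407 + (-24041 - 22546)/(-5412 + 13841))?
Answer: 2*√95941018966/8429 ≈ 73.495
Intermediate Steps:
√(5407 + (-24041 - 22546)/(-5412 + 13841)) = √(5407 - 46587/8429) = √(45529016/8429) = 2*√95941018966/8429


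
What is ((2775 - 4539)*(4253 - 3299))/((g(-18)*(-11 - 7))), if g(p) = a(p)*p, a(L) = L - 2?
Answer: 2597/10 ≈ 259.70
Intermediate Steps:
a(L) = -2 + L
g(p) = p*(-2 + p) (g(p) = (-2 + p)*p = p*(-2 + p))
((2775 - 4539)*(4253 - 3299))/((g(-18)*(-11 - 7))) = ((2775 - 4539)*(4253 - 3299))/(((-18*(-2 - 18))*(-11 - 7))) = (-1764*954)/((-18*(-20)*(-18))) = -1682856/(360*(-18)) = -1682856/(-6480) = -1682856*(-1/6480) = 2597/10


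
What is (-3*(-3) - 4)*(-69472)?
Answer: -347360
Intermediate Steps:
(-3*(-3) - 4)*(-69472) = (9 - 4)*(-69472) = 5*(-69472) = -347360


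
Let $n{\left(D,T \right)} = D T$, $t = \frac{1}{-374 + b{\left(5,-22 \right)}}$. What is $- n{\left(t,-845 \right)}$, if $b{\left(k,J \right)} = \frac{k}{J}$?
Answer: $- \frac{18590}{8233} \approx -2.258$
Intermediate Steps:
$t = - \frac{22}{8233}$ ($t = \frac{1}{-374 + \frac{5}{-22}} = \frac{1}{-374 + 5 \left(- \frac{1}{22}\right)} = \frac{1}{-374 - \frac{5}{22}} = \frac{1}{- \frac{8233}{22}} = - \frac{22}{8233} \approx -0.0026722$)
$- n{\left(t,-845 \right)} = - \frac{\left(-22\right) \left(-845\right)}{8233} = \left(-1\right) \frac{18590}{8233} = - \frac{18590}{8233}$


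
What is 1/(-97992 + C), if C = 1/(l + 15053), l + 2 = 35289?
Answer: -50340/4932917279 ≈ -1.0205e-5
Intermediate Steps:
l = 35287 (l = -2 + 35289 = 35287)
C = 1/50340 (C = 1/(35287 + 15053) = 1/50340 ≈ 1.9865e-5)
1/(-97992 + C) = 1/(-97992 + 1/50340) = 1/(-4932917279/50340) = -50340/4932917279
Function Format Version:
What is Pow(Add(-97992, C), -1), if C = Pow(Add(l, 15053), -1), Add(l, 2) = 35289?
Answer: Rational(-50340, 4932917279) ≈ -1.0205e-5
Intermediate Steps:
l = 35287 (l = Add(-2, 35289) = 35287)
C = Rational(1, 50340) (C = Pow(Add(35287, 15053), -1) = Pow(50340, -1) = Rational(1, 50340) ≈ 1.9865e-5)
Pow(Add(-97992, C), -1) = Pow(Add(-97992, Rational(1, 50340)), -1) = Pow(Rational(-4932917279, 50340), -1) = Rational(-50340, 4932917279)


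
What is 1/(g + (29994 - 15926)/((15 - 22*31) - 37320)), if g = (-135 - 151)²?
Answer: 37987/3107170584 ≈ 1.2226e-5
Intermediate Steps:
g = 81796 (g = (-286)² = 81796)
1/(g + (29994 - 15926)/((15 - 22*31) - 37320)) = 1/(81796 + (29994 - 15926)/((15 - 22*31) - 37320)) = 1/(81796 + 14068/((15 - 682) - 37320)) = 1/(81796 + 14068/(-667 - 37320)) = 1/(81796 + 14068/(-37987)) = 1/(81796 + 14068*(-1/37987)) = 1/(81796 - 14068/37987) = 1/(3107170584/37987) = 37987/3107170584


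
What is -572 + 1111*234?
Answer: 259402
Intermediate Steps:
-572 + 1111*234 = -572 + 259974 = 259402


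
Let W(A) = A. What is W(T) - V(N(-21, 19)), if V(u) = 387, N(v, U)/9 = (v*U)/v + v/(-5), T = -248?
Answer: -635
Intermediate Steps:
N(v, U) = 9*U - 9*v/5 (N(v, U) = 9*((v*U)/v + v/(-5)) = 9*((U*v)/v + v*(-⅕)) = 9*(U - v/5) = 9*U - 9*v/5)
W(T) - V(N(-21, 19)) = -248 - 1*387 = -248 - 387 = -635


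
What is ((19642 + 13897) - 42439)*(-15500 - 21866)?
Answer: 332557400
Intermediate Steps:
((19642 + 13897) - 42439)*(-15500 - 21866) = (33539 - 42439)*(-37366) = -8900*(-37366) = 332557400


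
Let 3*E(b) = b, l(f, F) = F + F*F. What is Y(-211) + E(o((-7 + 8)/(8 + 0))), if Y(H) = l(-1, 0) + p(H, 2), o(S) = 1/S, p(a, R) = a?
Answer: -625/3 ≈ -208.33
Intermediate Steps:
l(f, F) = F + F²
Y(H) = H (Y(H) = 0*(1 + 0) + H = 0*1 + H = 0 + H = H)
E(b) = b/3
Y(-211) + E(o((-7 + 8)/(8 + 0))) = -211 + 1/(3*(((-7 + 8)/(8 + 0)))) = -211 + 1/(3*((1/8))) = -211 + 1/(3*((1*(⅛)))) = -211 + 1/(3*(⅛)) = -211 + (⅓)*8 = -211 + 8/3 = -625/3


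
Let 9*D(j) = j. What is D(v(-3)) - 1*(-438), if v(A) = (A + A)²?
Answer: 442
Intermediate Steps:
v(A) = 4*A² (v(A) = (2*A)² = 4*A²)
D(j) = j/9
D(v(-3)) - 1*(-438) = (4*(-3)²)/9 - 1*(-438) = (4*9)/9 + 438 = (⅑)*36 + 438 = 4 + 438 = 442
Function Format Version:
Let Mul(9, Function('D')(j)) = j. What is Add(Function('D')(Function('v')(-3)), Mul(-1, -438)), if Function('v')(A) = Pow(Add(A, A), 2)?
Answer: 442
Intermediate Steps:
Function('v')(A) = Mul(4, Pow(A, 2)) (Function('v')(A) = Pow(Mul(2, A), 2) = Mul(4, Pow(A, 2)))
Function('D')(j) = Mul(Rational(1, 9), j)
Add(Function('D')(Function('v')(-3)), Mul(-1, -438)) = Add(Mul(Rational(1, 9), Mul(4, Pow(-3, 2))), Mul(-1, -438)) = Add(Mul(Rational(1, 9), Mul(4, 9)), 438) = Add(Mul(Rational(1, 9), 36), 438) = Add(4, 438) = 442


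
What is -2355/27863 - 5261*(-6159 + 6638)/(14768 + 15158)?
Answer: -70285765127/833828138 ≈ -84.293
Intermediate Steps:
-2355/27863 - 5261*(-6159 + 6638)/(14768 + 15158) = -2355*1/27863 - 5261/(29926/479) = -2355/27863 - 5261/(29926*(1/479)) = -2355/27863 - 5261/29926/479 = -2355/27863 - 5261*479/29926 = -2355/27863 - 2520019/29926 = -70285765127/833828138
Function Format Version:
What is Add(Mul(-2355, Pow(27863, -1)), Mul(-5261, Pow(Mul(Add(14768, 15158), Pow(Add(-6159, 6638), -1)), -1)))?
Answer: Rational(-70285765127, 833828138) ≈ -84.293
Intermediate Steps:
Add(Mul(-2355, Pow(27863, -1)), Mul(-5261, Pow(Mul(Add(14768, 15158), Pow(Add(-6159, 6638), -1)), -1))) = Add(Mul(-2355, Rational(1, 27863)), Mul(-5261, Pow(Mul(29926, Pow(479, -1)), -1))) = Add(Rational(-2355, 27863), Mul(-5261, Pow(Mul(29926, Rational(1, 479)), -1))) = Add(Rational(-2355, 27863), Mul(-5261, Pow(Rational(29926, 479), -1))) = Add(Rational(-2355, 27863), Mul(-5261, Rational(479, 29926))) = Add(Rational(-2355, 27863), Rational(-2520019, 29926)) = Rational(-70285765127, 833828138)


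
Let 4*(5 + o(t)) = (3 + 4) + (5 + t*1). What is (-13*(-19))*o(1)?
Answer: -1729/4 ≈ -432.25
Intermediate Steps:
o(t) = -2 + t/4 (o(t) = -5 + ((3 + 4) + (5 + t*1))/4 = -5 + (7 + (5 + t))/4 = -5 + (12 + t)/4 = -5 + (3 + t/4) = -2 + t/4)
(-13*(-19))*o(1) = (-13*(-19))*(-2 + (1/4)*1) = 247*(-2 + 1/4) = 247*(-7/4) = -1729/4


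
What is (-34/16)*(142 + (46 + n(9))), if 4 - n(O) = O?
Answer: -3111/8 ≈ -388.88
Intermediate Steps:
n(O) = 4 - O
(-34/16)*(142 + (46 + n(9))) = (-34/16)*(142 + (46 + (4 - 1*9))) = (-34*1/16)*(142 + (46 + (4 - 9))) = -17*(142 + (46 - 5))/8 = -17*(142 + 41)/8 = -17/8*183 = -3111/8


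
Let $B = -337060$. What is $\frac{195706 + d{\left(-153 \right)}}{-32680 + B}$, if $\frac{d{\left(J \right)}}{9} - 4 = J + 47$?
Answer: $- \frac{2563}{4865} \approx -0.52682$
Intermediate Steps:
$d{\left(J \right)} = 459 + 9 J$ ($d{\left(J \right)} = 36 + 9 \left(J + 47\right) = 36 + 9 \left(47 + J\right) = 36 + \left(423 + 9 J\right) = 459 + 9 J$)
$\frac{195706 + d{\left(-153 \right)}}{-32680 + B} = \frac{195706 + \left(459 + 9 \left(-153\right)\right)}{-32680 - 337060} = \frac{195706 + \left(459 - 1377\right)}{-369740} = \left(195706 - 918\right) \left(- \frac{1}{369740}\right) = 194788 \left(- \frac{1}{369740}\right) = - \frac{2563}{4865}$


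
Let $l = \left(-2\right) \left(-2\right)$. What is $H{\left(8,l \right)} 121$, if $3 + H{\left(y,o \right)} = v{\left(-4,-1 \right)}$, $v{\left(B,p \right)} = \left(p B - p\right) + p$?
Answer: $121$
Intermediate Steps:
$l = 4$
$v{\left(B,p \right)} = B p$ ($v{\left(B,p \right)} = \left(B p - p\right) + p = \left(- p + B p\right) + p = B p$)
$H{\left(y,o \right)} = 1$ ($H{\left(y,o \right)} = -3 - -4 = -3 + 4 = 1$)
$H{\left(8,l \right)} 121 = 1 \cdot 121 = 121$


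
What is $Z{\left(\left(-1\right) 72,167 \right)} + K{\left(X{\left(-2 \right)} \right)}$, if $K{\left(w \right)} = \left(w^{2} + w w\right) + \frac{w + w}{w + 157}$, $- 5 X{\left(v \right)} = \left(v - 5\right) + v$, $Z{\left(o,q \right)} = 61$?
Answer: $\frac{669964}{9925} \approx 67.503$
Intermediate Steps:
$X{\left(v \right)} = 1 - \frac{2 v}{5}$ ($X{\left(v \right)} = - \frac{\left(v - 5\right) + v}{5} = - \frac{\left(-5 + v\right) + v}{5} = - \frac{-5 + 2 v}{5} = 1 - \frac{2 v}{5}$)
$K{\left(w \right)} = 2 w^{2} + \frac{2 w}{157 + w}$ ($K{\left(w \right)} = \left(w^{2} + w^{2}\right) + \frac{2 w}{157 + w} = 2 w^{2} + \frac{2 w}{157 + w}$)
$Z{\left(\left(-1\right) 72,167 \right)} + K{\left(X{\left(-2 \right)} \right)} = 61 + \frac{2 \left(1 - - \frac{4}{5}\right) \left(1 + \left(1 - - \frac{4}{5}\right)^{2} + 157 \left(1 - - \frac{4}{5}\right)\right)}{157 + \left(1 - - \frac{4}{5}\right)} = 61 + \frac{2 \left(1 + \frac{4}{5}\right) \left(1 + \left(1 + \frac{4}{5}\right)^{2} + 157 \left(1 + \frac{4}{5}\right)\right)}{157 + \left(1 + \frac{4}{5}\right)} = 61 + 2 \cdot \frac{9}{5} \frac{1}{157 + \frac{9}{5}} \left(1 + \left(\frac{9}{5}\right)^{2} + 157 \cdot \frac{9}{5}\right) = 61 + 2 \cdot \frac{9}{5} \frac{1}{\frac{794}{5}} \left(1 + \frac{81}{25} + \frac{1413}{5}\right) = 61 + 2 \cdot \frac{9}{5} \cdot \frac{5}{794} \cdot \frac{7171}{25} = 61 + \frac{64539}{9925} = \frac{669964}{9925}$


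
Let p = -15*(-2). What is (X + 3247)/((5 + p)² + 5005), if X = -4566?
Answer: -1319/6230 ≈ -0.21172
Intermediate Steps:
p = 30
(X + 3247)/((5 + p)² + 5005) = (-4566 + 3247)/((5 + 30)² + 5005) = -1319/(35² + 5005) = -1319/(1225 + 5005) = -1319/6230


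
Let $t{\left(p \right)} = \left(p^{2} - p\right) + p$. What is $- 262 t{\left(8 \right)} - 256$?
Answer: $-17024$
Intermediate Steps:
$t{\left(p \right)} = p^{2}$
$- 262 t{\left(8 \right)} - 256 = - 262 \cdot 8^{2} - 256 = \left(-262\right) 64 - 256 = -16768 - 256 = -17024$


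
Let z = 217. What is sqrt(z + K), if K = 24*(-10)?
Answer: I*sqrt(23) ≈ 4.7958*I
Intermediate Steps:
K = -240
sqrt(z + K) = sqrt(217 - 240) = sqrt(-23) = I*sqrt(23)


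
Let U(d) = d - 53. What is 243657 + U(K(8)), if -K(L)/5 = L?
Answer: 243564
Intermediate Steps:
K(L) = -5*L
U(d) = -53 + d
243657 + U(K(8)) = 243657 + (-53 - 5*8) = 243657 + (-53 - 40) = 243657 - 93 = 243564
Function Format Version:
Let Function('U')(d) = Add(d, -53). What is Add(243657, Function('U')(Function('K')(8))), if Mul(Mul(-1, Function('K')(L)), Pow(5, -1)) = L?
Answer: 243564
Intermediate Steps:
Function('K')(L) = Mul(-5, L)
Function('U')(d) = Add(-53, d)
Add(243657, Function('U')(Function('K')(8))) = Add(243657, Add(-53, Mul(-5, 8))) = Add(243657, Add(-53, -40)) = Add(243657, -93) = 243564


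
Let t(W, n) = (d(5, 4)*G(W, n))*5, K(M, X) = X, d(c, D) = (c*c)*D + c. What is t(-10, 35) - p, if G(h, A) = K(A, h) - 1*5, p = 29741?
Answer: -37616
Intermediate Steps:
d(c, D) = c + D*c**2 (d(c, D) = c**2*D + c = D*c**2 + c = c + D*c**2)
G(h, A) = -5 + h (G(h, A) = h - 1*5 = h - 5 = -5 + h)
t(W, n) = -2625 + 525*W (t(W, n) = ((5*(1 + 4*5))*(-5 + W))*5 = ((5*(1 + 20))*(-5 + W))*5 = ((5*21)*(-5 + W))*5 = (105*(-5 + W))*5 = (-525 + 105*W)*5 = -2625 + 525*W)
t(-10, 35) - p = (-2625 + 525*(-10)) - 1*29741 = (-2625 - 5250) - 29741 = -7875 - 29741 = -37616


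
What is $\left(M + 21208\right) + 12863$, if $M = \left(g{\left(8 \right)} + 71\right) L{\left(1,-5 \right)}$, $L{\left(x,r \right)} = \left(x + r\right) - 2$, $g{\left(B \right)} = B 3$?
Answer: $33501$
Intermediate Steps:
$g{\left(B \right)} = 3 B$
$L{\left(x,r \right)} = -2 + r + x$ ($L{\left(x,r \right)} = \left(r + x\right) - 2 = -2 + r + x$)
$M = -570$ ($M = \left(3 \cdot 8 + 71\right) \left(-2 - 5 + 1\right) = \left(24 + 71\right) \left(-6\right) = 95 \left(-6\right) = -570$)
$\left(M + 21208\right) + 12863 = \left(-570 + 21208\right) + 12863 = 20638 + 12863 = 33501$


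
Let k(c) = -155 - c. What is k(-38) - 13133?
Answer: -13250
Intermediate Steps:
k(-38) - 13133 = (-155 - 1*(-38)) - 13133 = (-155 + 38) - 13133 = -117 - 13133 = -13250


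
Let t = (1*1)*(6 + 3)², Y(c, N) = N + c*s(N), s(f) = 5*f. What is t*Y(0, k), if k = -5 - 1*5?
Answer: -810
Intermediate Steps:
k = -10 (k = -5 - 5 = -10)
Y(c, N) = N + 5*N*c (Y(c, N) = N + c*(5*N) = N + 5*N*c)
t = 81 (t = 1*9² = 1*81 = 81)
t*Y(0, k) = 81*(-10*(1 + 5*0)) = 81*(-10*(1 + 0)) = 81*(-10*1) = 81*(-10) = -810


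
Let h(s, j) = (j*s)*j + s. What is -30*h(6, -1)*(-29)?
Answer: 10440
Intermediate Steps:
h(s, j) = s + s*j² (h(s, j) = s*j² + s = s + s*j²)
-30*h(6, -1)*(-29) = -180*(1 + (-1)²)*(-29) = -180*(1 + 1)*(-29) = -180*2*(-29) = -30*12*(-29) = -360*(-29) = 10440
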